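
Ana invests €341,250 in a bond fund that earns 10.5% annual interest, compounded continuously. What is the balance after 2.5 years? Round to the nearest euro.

A = P·e^(rt) = 341,250·e^(0.105·2.5) = 341,250·e^0.2625.
e^0.2625 ≈ 1.30017646817, so A ≈ 443,685.2198.

€443,685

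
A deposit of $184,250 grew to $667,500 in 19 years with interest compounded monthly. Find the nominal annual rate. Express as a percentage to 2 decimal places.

(1 + r/12)^228 = 667,500/184,250 = 3.6228.
1 + r/12 = 3.6228^(1/228) ≈ 1.005662, so r/12 ≈ 0.00566178.
r ≈ 12·0.00566178 = 6.79414%.

6.79%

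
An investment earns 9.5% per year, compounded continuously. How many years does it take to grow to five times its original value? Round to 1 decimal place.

e^(0.095t) = 5, so 0.095t = ln 5 ≈ 1.6094.
t ≈ 1.6094/0.095 ≈ 16.9415.

16.9 years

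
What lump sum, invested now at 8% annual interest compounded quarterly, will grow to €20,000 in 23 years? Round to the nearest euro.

Periodic rate = 8%/4 = 0.02; 92 periods.
P = 20,000/(1 + 0.02)^92 ≈ 20,000/6.1832357046 ≈ 3,234.5524.

€3,235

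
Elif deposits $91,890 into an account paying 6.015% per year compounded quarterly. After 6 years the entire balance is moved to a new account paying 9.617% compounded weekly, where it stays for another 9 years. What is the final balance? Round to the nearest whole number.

Phase 1: 91,890·(1 + 0.0150375)^24 ≈ 131,473.5371.
Phase 2: 131,473.5371·(1 + 0.09617/52)^468 ≈ 312,166.3480.

$312,166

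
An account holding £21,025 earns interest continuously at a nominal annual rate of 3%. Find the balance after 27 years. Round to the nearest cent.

£47,262.27

A = P·e^(rt) = 21,025·e^(0.03·27) = 21,025·e^0.81.
e^0.81 ≈ 2.2479079867, so A ≈ 47,262.2654.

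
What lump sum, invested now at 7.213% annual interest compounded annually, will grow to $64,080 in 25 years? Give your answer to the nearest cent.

$11,234.05

Annual rate = 7.213% = 0.07213; 25 periods.
P = 64,080/(1 + 0.07213)^25 ≈ 64,080/5.7040879319 ≈ 11,234.0484.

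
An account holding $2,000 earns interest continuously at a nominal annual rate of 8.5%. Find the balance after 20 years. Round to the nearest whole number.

$10,948

A = P·e^(rt) = 2,000·e^(0.085·20) = 2,000·e^1.7.
e^1.7 ≈ 5.4739473917, so A ≈ 10,947.8948.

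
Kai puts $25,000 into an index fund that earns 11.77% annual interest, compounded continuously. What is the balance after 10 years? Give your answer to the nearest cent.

$81,115.64

A = P·e^(rt) = 25,000·e^(0.1177·10) = 25,000·e^1.177.
e^1.177 ≈ 3.2446257103, so A ≈ 81,115.6428.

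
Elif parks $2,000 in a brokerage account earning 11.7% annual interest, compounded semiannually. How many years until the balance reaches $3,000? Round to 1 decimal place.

(1 + 0.0585)^(2t) = 3,000/2,000 = 1.5.
2t·ln(1 + 0.0585) = ln(1.5); 2t = 0.40547/0.0568528 ≈ 7.1318.
t ≈ 3.5659 years.

3.6 years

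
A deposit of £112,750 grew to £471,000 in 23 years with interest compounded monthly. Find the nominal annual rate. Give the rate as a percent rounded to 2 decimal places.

(1 + r/12)^276 = 471,000/112,750 = 4.17738.
1 + r/12 = 4.17738^(1/276) ≈ 1.005193, so r/12 ≈ 0.00519346.
r ≈ 12·0.00519346 = 6.23215%.

6.23%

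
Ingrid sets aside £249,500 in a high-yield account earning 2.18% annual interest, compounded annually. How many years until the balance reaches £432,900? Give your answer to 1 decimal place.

25.6 years

(1 + 0.0218)^t = 432,900/249,500 = 1.7351.
t·ln(1 + 0.0218) = ln(1.7351); t = 0.55105/0.0215658 ≈ 25.5520.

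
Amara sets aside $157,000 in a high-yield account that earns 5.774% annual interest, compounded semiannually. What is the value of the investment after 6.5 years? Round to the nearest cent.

Periodic rate = 5.774%/2 = 0.02887; periods = 2·6.5 = 13.
A = 157,000·(1 + 0.02887)^13 ≈ 157,000·1.44772660015 ≈ 227,293.0762.

$227,293.08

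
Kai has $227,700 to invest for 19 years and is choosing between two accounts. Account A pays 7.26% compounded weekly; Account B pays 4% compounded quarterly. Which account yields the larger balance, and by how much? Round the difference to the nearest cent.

A: (1 + 0.0726/52)^988 ≈ 3.96869755077, so 227,700 × 3.96869755077 ≈ 903,672.4323.
B: (1 + 0.01)^76 ≈ 2.13021975304, so 227,700 × 2.13021975304 ≈ 485,051.0378.
Difference ≈ 418,621.3945 in favor of A.

Account A, by $418,621.39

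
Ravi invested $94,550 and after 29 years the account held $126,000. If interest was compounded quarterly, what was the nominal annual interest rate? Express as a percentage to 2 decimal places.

0.99%

(1 + r/4)^116 = 126,000/94,550 = 1.33263.
1 + r/4 = 1.33263^(1/116) ≈ 1.002479, so r/4 ≈ 0.00247852.
r ≈ 4·0.00247852 = 0.99141%.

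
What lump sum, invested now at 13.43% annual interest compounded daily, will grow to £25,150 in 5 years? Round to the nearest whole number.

Periodic rate = 13.43%/365 = 0.000367945; 1825 periods.
P = 25,150/(1 + 0.1343/365)^1825 ≈ 25,150/1.9569291663 ≈ 12,851.7682.

£12,852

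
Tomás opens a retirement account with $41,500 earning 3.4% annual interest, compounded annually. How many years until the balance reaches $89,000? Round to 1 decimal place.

We need (1 + 0.034)^t = 2.1446, so t = ln 2.1446 / ln 1.034 ≈ 22.8188.

22.8 years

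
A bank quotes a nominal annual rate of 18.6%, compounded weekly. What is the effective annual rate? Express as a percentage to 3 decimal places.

EAR = (1 + 18.6%/52)^52 − 1 = (1 + 0.00357692)^52 − 1.
(1 + 0.00357692)^52 ≈ 1.204023, so EAR ≈ 20.40226%.

20.402%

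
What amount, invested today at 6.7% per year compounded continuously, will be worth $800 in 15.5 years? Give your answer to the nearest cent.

P = A·e^(−rt) = 800·e^(−1.0385).
e^(−1.0385) ≈ 0.353985262, so P ≈ 283.1882.

$283.19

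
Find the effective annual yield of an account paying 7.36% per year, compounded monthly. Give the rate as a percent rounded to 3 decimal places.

7.613%

EAR = (1 + 7.36%/12)^12 − 1 = (1 + 0.00613333)^12 − 1.
(1 + 0.00613333)^12 ≈ 1.076134, so EAR ≈ 7.61342%.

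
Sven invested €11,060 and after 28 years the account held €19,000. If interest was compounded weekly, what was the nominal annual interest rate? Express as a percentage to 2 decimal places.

(1 + r/52)^1456 = 19,000/11,060 = 1.7179.
1 + r/52 = 1.7179^(1/1456) ≈ 1.000372, so r/52 ≈ 0.000371706.
r ≈ 52·0.000371706 = 1.93287%.

1.93%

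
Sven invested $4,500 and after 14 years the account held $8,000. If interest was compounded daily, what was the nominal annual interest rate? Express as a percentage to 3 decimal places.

The 5110-period growth factor is 8,000/4,500 = 1.77778.
r/365 = 1.77778^(1/5110) − 1 ≈ 0.000112602, so r ≈ 365·0.000112602 = 4.10998%.

4.110%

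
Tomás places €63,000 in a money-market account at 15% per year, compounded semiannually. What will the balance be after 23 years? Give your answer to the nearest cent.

Growth factor = (1 + 0.075)^46 ≈ 27.84770153101.
A ≈ 63,000 × 27.84770153101 ≈ 1,754,405.1965.

€1,754,405.20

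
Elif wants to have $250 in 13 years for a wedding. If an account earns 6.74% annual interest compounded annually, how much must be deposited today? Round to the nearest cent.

$107.07

Growth factor = (1 + 0.0674)^13 ≈ 2.33482094.
P = 250/2.33482094 ≈ 107.0746.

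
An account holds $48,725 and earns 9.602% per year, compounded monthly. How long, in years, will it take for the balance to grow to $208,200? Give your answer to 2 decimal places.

15.19 years

We need (1 + 0.00800167)^(12t) = 4.273, so 12t = ln 4.273 / ln 1.008002 ≈ 182.2257.
t ≈ 182.2257/12 = 15.1855 years.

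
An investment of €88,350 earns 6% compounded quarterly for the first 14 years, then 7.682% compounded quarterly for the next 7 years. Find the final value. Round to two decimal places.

€346,440.13

After 14 years at 6%: 88,350 × 2.30196314378 ≈ 203,378.4438.
Then 7 years at 7.682%: 203,378.4438 × 1.70342601448 ≈ 346,440.1319.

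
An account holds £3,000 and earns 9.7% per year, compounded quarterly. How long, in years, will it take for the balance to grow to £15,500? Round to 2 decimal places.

We need (1 + 0.02425)^(4t) = 5.1667, so 4t = ln 5.1667 / ln 1.02425 ≈ 68.5386.
t ≈ 68.5386/4 = 17.1346 years.

17.13 years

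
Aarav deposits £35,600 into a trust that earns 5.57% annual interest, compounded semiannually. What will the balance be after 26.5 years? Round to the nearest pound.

Growth factor = (1 + 0.02785)^53 ≈ 4.28821183963.
A ≈ 35,600 × 4.28821183963 ≈ 152,660.3415.

£152,660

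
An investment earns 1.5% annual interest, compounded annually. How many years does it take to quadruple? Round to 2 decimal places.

(1 + 0.015)^t = 4.
t = ln 4 / ln(1 + 0.015) ≈ 1.3863/0.0148886 ≈ 93.1111.

93.11 years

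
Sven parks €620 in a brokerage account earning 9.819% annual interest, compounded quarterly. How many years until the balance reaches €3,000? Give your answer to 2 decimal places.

16.25 years

We need (1 + 0.0245475)^(4t) = 4.8387, so 4t = ln 4.8387 / ln 1.024547 ≈ 65.0136.
t ≈ 65.0136/4 = 16.2534 years.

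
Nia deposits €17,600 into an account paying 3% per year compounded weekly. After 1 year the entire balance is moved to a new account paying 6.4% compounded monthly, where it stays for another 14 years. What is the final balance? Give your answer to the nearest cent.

After 1 years at 3%: 17,600 × 1.03044562 ≈ 18,135.8429.
Then 14 years at 6.4%: 18,135.8429 × 2.4439586648 ≈ 44,323.2504.

€44,323.25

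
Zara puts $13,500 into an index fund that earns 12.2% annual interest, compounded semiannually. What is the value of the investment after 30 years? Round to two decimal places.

$471,255.90

Growth factor = (1 + 0.061)^60 ≈ 34.9078446112.
A ≈ 13,500 × 34.9078446112 ≈ 471,255.9023.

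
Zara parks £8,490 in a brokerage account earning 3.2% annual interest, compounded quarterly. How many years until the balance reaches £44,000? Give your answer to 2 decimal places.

(1 + 0.008)^(4t) = 44,000/8,490 = 5.1826.
4t·ln(1 + 0.008) = ln(5.1826); 4t = 1.6453/0.00796817 ≈ 206.4841.
t ≈ 51.6210 years.

51.62 years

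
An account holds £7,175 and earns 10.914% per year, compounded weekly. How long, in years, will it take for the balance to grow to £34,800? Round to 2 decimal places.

14.48 years

We need (1 + 0.00209885)^(52t) = 4.8502, so 52t = ln 4.8502 / ln 1.002099 ≈ 753.1143.
t ≈ 753.1143/52 = 14.4830 years.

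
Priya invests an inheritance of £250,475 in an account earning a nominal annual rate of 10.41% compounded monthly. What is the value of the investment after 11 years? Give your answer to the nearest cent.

£783,303.93

Growth factor = (1 + 0.008675)^132 ≈ 3.12727390512.
A ≈ 250,475 × 3.12727390512 ≈ 783,303.9314.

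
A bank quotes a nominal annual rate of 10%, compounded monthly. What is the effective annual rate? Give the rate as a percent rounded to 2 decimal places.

10.47%

EAR = (1 + 10%/12)^12 − 1 = (1 + 0.00833333)^12 − 1.
(1 + 0.00833333)^12 ≈ 1.104713, so EAR ≈ 10.47131%.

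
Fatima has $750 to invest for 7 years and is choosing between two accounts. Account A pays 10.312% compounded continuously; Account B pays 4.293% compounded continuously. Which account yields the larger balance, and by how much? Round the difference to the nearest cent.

A: e^(0.10312·7) = e^0.72184 ≈ 2.058216848, so 750 × 2.058216848 ≈ 1,543.6626.
B: e^(0.04293·7) = e^0.30051 ≈ 1.350547411, so 750 × 1.350547411 ≈ 1,012.9106.
Difference ≈ 530.7521 in favor of A.

Account A, by $530.75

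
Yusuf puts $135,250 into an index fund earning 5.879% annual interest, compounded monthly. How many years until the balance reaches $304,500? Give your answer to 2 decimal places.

13.84 years

We need (1 + 0.00489917)^(12t) = 2.2514, so 12t = ln 2.2514 / ln 1.004899 ≈ 166.0553.
t ≈ 166.0553/12 = 13.8379 years.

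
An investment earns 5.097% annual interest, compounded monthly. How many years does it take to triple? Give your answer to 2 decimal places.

(1 + 0.0042475)^(12t) = 3.
12t = ln 3 / ln(1 + 0.0042475) ≈ 1.0986/0.0042385 ≈ 259.1981.
t ≈ 21.5998.

21.60 years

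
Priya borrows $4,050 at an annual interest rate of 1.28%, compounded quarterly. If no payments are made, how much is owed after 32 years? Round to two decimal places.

$6,096.18

Growth factor = (1 + 0.0032)^128 ≈ 1.505230488.
A ≈ 4,050 × 1.505230488 ≈ 6,096.1835.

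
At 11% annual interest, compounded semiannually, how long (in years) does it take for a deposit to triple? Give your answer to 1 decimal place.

(1 + 0.055)^(2t) = 3.
2t = ln 3 / ln(1 + 0.055) ≈ 1.0986/0.0535408 ≈ 20.5192.
t ≈ 10.2596.

10.3 years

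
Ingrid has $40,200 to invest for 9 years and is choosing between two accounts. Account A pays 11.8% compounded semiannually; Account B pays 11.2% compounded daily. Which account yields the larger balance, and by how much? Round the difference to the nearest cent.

A: (1 + 0.059)^18 ≈ 2.80625596789, so 40,200 × 2.80625596789 ≈ 112,811.4899.
B: (1 + 0.112/365)^3285 ≈ 2.73969165549, so 40,200 × 2.73969165549 ≈ 110,135.6046.
Difference ≈ 2,675.8854 in favor of A.

Account A, by $2,675.89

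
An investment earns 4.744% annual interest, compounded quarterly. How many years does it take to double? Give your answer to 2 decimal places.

14.70 years

(1 + 0.01186)^(4t) = 2.
4t = ln 2 / ln(1 + 0.01186) ≈ 0.69315/0.0117902 ≈ 58.7900.
t ≈ 14.6975.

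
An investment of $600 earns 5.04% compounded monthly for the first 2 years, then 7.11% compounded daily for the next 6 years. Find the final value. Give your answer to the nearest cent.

Phase 1: 600·(1 + 0.0042)^24 ≈ 663.4932.
Phase 2: 663.4932·(1 + 0.0711/365)^2190 ≈ 1,016.4557.

$1,016.46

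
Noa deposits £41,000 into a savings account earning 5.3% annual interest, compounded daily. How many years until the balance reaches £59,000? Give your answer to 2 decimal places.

We need (1 + 0.000145205)^(365t) = 1.439, so 365t = ln 1.439 / ln 1.000145 ≈ 2506.7360.
t ≈ 2506.7360/365 = 6.8678 years.

6.87 years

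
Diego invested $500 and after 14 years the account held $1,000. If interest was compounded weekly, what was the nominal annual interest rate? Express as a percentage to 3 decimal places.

4.953%

(1 + r/52)^728 = 1,000/500 = 2.
1 + r/52 = 2^(1/728) ≈ 1.000953, so r/52 ≈ 0.000952579.
r ≈ 52·0.000952579 = 4.95341%.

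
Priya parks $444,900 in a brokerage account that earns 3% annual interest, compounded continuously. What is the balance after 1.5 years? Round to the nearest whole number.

$465,378

A = P·e^(rt) = 444,900·e^(0.03·1.5) = 444,900·e^0.045.
e^0.045 ≈ 1.04602785991, so A ≈ 465,377.7949.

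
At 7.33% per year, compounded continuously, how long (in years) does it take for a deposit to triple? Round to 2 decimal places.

e^(0.0733t) = 3, so 0.0733t = ln 3 ≈ 1.0986.
t ≈ 1.0986/0.0733 ≈ 14.9879.

14.99 years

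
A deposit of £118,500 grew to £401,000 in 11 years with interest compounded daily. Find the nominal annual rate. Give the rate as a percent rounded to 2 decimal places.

The 4015-period growth factor is 401,000/118,500 = 3.38397.
r/365 = 3.38397^(1/4015) − 1 ≈ 0.00030367, so r ≈ 365·0.00030367 = 11.08394%.

11.08%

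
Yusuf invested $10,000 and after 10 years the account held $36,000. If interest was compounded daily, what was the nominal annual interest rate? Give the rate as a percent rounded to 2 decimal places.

12.81%

The 3650-period growth factor is 36,000/10,000 = 3.6.
r/365 = 3.6^(1/3650) − 1 ≈ 0.000351002, so r ≈ 365·0.000351002 = 12.81159%.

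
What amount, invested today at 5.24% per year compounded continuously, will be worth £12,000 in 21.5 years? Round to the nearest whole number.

£3,890

P = A·e^(−rt) = 12,000·e^(−1.1266).
e^(−1.1266) ≈ 0.32413343874, so P ≈ 3,889.6013.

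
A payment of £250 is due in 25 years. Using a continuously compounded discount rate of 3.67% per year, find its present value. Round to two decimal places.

£99.88

P = A·e^(−rt) = 250·e^(−0.9175).
e^(−0.9175) ≈ 0.399516585, so P ≈ 99.8791.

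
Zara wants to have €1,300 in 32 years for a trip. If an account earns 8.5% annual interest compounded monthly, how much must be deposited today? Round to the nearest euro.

Growth factor = (1 + 0.085/12)^384 ≈ 15.03546761.
P = 1,300/15.03546761 ≈ 86.4622.

€86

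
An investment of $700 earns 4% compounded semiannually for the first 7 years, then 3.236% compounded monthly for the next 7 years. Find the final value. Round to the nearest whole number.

Phase 1: 700·(1 + 0.02)^14 ≈ 923.6351.
Phase 2: 923.6351·(1 + 0.03236/12)^84 ≈ 1,158.0956.

$1,158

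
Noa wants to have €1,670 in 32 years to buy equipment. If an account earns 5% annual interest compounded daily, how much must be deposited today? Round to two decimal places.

€337.20

Growth factor = (1 + 0.05/365)^11680 ≈ 4.952489706.
P = 1,670/4.952489706 ≈ 337.2041.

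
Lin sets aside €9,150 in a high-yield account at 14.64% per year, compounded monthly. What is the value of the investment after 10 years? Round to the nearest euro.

€39,209

Periodic rate = 14.64%/12 = 0.0122; periods = 12·10 = 120.
A = 9,150·(1 + 0.0122)^120 ≈ 9,150·4.2850900875 ≈ 39,208.5743.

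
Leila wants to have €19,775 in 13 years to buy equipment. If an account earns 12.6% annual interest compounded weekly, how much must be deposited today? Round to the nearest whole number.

Growth factor = (1 + 0.126/52)^676 ≈ 5.1346860379.
P = 19,775/5.1346860379 ≈ 3,851.2579.

€3,851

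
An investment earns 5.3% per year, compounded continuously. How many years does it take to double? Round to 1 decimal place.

e^(0.053t) = 2, so 0.053t = ln 2 ≈ 0.69315.
t ≈ 0.69315/0.053 ≈ 13.0782.

13.1 years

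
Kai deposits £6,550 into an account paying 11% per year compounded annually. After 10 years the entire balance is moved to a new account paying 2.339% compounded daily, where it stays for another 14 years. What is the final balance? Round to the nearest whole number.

£25,804

Phase 1: 6,550·(1 + 0.11)^10 ≈ 18,598.2075.
Phase 2: 18,598.2075·(1 + 0.02339/365)^5110 ≈ 25,803.6179.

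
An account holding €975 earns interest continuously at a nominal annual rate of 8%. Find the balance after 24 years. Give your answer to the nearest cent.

€6,650.43

A = P·e^(rt) = 975·e^(0.08·24) = 975·e^1.92.
e^1.92 ≈ 6.820958469, so A ≈ 6,650.4345.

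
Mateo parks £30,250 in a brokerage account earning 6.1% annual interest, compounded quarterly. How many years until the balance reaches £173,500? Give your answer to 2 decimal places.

28.85 years

(1 + 0.01525)^(4t) = 173,500/30,250 = 5.7355.
4t·ln(1 + 0.01525) = ln(5.7355); 4t = 1.7467/0.0151349 ≈ 115.4076.
t ≈ 28.8519 years.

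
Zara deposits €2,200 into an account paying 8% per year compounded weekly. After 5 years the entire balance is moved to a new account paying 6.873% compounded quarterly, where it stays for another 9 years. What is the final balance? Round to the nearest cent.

Phase 1: 2,200·(1 + 0.08/52)^260 ≈ 3,281.0057.
Phase 2: 3,281.0057·(1 + 0.0171825)^36 ≈ 6,058.5215.

€6,058.52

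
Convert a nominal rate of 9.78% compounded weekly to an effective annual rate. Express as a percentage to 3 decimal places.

One year is 52 periods at 0.00188077 each: (1 + 0.00188077)^52 ≈ 1.102641.
EAR = 1.102641 − 1 ≈ 10.26409%.

10.264%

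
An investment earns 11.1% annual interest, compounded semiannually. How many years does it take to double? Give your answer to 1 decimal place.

6.4 years

(1 + 0.0555)^(2t) = 2.
2t = ln 2 / ln(1 + 0.0555) ≈ 0.69315/0.0540146 ≈ 12.8326.
t ≈ 6.4163.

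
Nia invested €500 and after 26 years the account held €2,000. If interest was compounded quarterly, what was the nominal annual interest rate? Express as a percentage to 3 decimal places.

5.368%

(1 + r/4)^104 = 2,000/500 = 4.
1 + r/4 = 4^(1/104) ≈ 1.013419, so r/4 ≈ 0.013419.
r ≈ 4·0.013419 = 5.36760%.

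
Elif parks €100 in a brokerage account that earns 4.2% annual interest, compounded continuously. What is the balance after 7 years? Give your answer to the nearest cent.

A = P·e^(rt) = 100·e^(0.042·7) = 100·e^0.294.
e^0.294 ≈ 1.3417839, so A ≈ 134.1784.

€134.18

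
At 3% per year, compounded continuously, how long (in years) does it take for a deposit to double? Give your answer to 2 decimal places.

e^(0.03t) = 2, so 0.03t = ln 2 ≈ 0.69315.
t ≈ 0.69315/0.03 ≈ 23.1049.

23.10 years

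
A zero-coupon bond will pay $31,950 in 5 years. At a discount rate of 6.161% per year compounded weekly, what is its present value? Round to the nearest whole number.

$23,484

Periodic rate = 6.161%/52 = 0.00118481; 260 periods.
P = 31,950/(1 + 0.06161/52)^260 ≈ 31,950/1.3605209175 ≈ 23,483.6522.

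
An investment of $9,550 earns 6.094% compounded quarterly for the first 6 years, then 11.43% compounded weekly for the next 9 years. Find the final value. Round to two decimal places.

$38,359.22

After 6 years at 6.094%: 9,550 × 1.4374672444 ≈ 13,727.8122.
Then 9 years at 11.43%: 13,727.8122 × 2.7942705067 ≈ 38,359.2207.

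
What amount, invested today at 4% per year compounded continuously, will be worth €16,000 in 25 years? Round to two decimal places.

€5,886.07

P = A·e^(−rt) = 16,000·e^(−1).
e^(−1) ≈ 0.36787944117, so P ≈ 5,886.0711.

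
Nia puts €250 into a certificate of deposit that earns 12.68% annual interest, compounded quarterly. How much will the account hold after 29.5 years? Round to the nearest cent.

Growth factor = (1 + 0.0317)^118 ≈ 39.7470411.
A ≈ 250 × 39.7470411 ≈ 9,936.7603.

€9,936.76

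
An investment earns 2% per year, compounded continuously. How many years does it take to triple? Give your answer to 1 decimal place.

e^(0.02t) = 3, so 0.02t = ln 3 ≈ 1.0986.
t ≈ 1.0986/0.02 ≈ 54.9306.

54.9 years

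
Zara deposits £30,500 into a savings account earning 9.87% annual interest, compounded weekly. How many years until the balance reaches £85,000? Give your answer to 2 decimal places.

We need (1 + 0.00189808)^(52t) = 2.7869, so 52t = ln 2.7869 / ln 1.001898 ≈ 540.4928.
t ≈ 540.4928/52 = 10.3941 years.

10.39 years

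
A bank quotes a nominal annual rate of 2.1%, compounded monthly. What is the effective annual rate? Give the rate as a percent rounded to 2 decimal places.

2.12%

EAR = (1 + 2.1%/12)^12 − 1 = (1 + 0.00175)^12 − 1.
(1 + 0.00175)^12 ≈ 1.021203, so EAR ≈ 2.12033%.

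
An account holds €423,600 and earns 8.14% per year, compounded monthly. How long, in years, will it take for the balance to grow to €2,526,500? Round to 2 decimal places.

We need (1 + 0.00678333)^(12t) = 5.9644, so 12t = ln 5.9644 / ln 1.006783 ≈ 264.1549.
t ≈ 264.1549/12 = 22.0129 years.

22.01 years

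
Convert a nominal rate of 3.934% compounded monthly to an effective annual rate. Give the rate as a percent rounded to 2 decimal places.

EAR = (1 + 3.934%/12)^12 − 1 = (1 + 0.00327833)^12 − 1.
(1 + 0.00327833)^12 ≈ 1.040057, so EAR ≈ 4.00571%.

4.01%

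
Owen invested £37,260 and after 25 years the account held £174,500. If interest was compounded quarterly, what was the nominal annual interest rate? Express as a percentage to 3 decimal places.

(1 + r/4)^100 = 174,500/37,260 = 4.68331.
1 + r/4 = 4.68331^(1/100) ≈ 1.01556, so r/4 ≈ 0.0155599.
r ≈ 4·0.0155599 = 6.22394%.

6.224%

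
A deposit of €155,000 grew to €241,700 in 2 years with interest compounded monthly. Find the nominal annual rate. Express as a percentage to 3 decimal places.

22.420%

(1 + r/12)^24 = 241,700/155,000 = 1.55935.
1 + r/12 = 1.55935^(1/24) ≈ 1.018684, so r/12 ≈ 0.0186837.
r ≈ 12·0.0186837 = 22.42048%.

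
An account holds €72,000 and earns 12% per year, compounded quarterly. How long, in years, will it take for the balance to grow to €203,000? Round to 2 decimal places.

8.77 years

We need (1 + 0.03)^(4t) = 2.8194, so 4t = ln 2.8194 / ln 1.03 ≈ 35.0670.
t ≈ 35.0670/4 = 8.7668 years.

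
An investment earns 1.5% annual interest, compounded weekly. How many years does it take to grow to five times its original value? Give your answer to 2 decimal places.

(1 + 0.000288462)^(52t) = 5.
52t = ln 5 / ln(1 + 0.000288462) ≈ 1.6094/0.00028842 ≈ 5580.1894.
t ≈ 107.3113.

107.31 years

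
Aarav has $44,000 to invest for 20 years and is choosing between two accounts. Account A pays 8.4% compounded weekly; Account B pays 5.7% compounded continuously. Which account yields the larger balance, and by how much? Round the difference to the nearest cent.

Account A, by $98,186.87

A: (1 + 0.084/52)^1040 ≈ 5.35828808241, so 44,000 × 5.35828808241 ≈ 235,764.6756.
B: e^(0.057·20) = e^1.14 ≈ 3.12676836519, so 44,000 × 3.12676836519 ≈ 137,577.8081.
Difference ≈ 98,186.8676 in favor of A.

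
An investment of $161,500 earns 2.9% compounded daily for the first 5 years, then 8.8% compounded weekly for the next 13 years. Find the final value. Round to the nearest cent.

$585,538.81

Phase 1: 161,500·(1 + 0.029/365)^1825 ≈ 186,699.3152.
Phase 2: 186,699.3152·(1 + 0.088/52)^676 ≈ 585,538.8143.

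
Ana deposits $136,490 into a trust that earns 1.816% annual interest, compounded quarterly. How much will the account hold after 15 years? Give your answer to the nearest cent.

$179,116.22

Growth factor = (1 + 0.00454)^60 ≈ 1.31230287954.
A ≈ 136,490 × 1.31230287954 ≈ 179,116.2200.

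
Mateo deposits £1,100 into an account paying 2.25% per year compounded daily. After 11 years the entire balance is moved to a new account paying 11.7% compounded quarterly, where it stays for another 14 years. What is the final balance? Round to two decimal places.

After 11 years at 2.25%: 1,100 × 1.280809592 ≈ 1,408.8906.
Then 14 years at 11.7%: 1,408.8906 × 5.02538151 ≈ 7,080.2125.

£7,080.21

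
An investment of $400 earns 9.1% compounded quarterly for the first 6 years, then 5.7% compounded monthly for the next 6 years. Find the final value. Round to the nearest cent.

Phase 1: 400·(1 + 0.02275)^24 ≈ 686.3217.
Phase 2: 686.3217·(1 + 0.00475)^72 ≈ 965.3944.

$965.39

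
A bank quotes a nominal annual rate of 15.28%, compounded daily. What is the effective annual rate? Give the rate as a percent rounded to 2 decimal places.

16.51%

One year is 365 periods at 0.00041863 each: (1 + 0.00041863)^365 ≈ 1.165055.
EAR = 1.165055 − 1 ≈ 16.50547%.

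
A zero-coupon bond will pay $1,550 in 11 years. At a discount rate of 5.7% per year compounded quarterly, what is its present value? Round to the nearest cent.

$831.67

Growth factor = (1 + 0.01425)^44 ≈ 1.863720235.
P = 1,550/1.863720235 ≈ 831.6699.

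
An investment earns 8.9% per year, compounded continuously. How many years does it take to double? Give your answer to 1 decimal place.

7.8 years

e^(0.089t) = 2, so 0.089t = ln 2 ≈ 0.69315.
t ≈ 0.69315/0.089 ≈ 7.7882.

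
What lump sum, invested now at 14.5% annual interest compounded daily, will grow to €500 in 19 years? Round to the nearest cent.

Periodic rate = 14.5%/365 = 0.00039726; 6935 periods.
P = 500/(1 + 0.145/365)^6935 ≈ 500/15.7124426 ≈ 31.8219.

€31.82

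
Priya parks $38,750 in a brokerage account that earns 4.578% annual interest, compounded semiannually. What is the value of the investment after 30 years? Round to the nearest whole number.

$150,663

Growth factor = (1 + 0.02289)^60 ≈ 3.88808698246.
A ≈ 38,750 × 3.88808698246 ≈ 150,663.3706.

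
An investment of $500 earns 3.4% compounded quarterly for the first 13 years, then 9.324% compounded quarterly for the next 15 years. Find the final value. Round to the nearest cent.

$3,094.21

After 13 years at 3.4%: 500 × 1.55291231 ≈ 776.4562.
Then 15 years at 9.324%: 776.4562 × 3.985043715 ≈ 3,094.2117.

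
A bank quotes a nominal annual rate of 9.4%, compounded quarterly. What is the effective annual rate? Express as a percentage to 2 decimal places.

9.74%

EAR = (1 + 9.4%/4)^4 − 1 = (1 + 0.0235)^4 − 1.
(1 + 0.0235)^4 ≈ 1.097366, so EAR ≈ 9.73657%.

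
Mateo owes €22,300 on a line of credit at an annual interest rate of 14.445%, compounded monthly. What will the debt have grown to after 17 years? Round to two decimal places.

Growth factor = (1 + 0.0120375)^204 ≈ 11.4843771722.
A ≈ 22,300 × 11.4843771722 ≈ 256,101.6109.

€256,101.61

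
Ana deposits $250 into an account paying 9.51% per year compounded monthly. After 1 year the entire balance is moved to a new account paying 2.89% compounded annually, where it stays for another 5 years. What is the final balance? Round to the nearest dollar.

$317

Phase 1: 250·(1 + 0.007925)^12 ≈ 274.8392.
Phase 2: 274.8392·(1 + 0.0289)^5 ≈ 316.9162.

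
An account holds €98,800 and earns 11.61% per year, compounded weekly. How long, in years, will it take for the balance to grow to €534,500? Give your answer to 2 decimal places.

14.56 years

(1 + 0.00223269)^(52t) = 534,500/98,800 = 5.4099.
52t·ln(1 + 0.00223269) = ln(5.4099); 52t = 1.6882/0.0022302 ≈ 756.9866.
t ≈ 14.5574 years.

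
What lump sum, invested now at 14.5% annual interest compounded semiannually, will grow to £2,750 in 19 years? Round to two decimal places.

Growth factor = (1 + 0.0725)^38 ≈ 14.29214562.
P = 2,750/14.29214562 ≈ 192.4134.

£192.41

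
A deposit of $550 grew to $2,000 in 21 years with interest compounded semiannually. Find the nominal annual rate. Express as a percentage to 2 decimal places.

6.24%

(1 + r/2)^42 = 2,000/550 = 3.63636.
1 + r/2 = 3.63636^(1/42) ≈ 1.031215, so r/2 ≈ 0.031215.
r ≈ 2·0.031215 = 6.24300%.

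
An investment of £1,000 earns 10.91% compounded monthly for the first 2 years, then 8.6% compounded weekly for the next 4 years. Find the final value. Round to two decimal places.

£1,752.30

After 2 years at 10.91%: 1,000 × 1.24261008 ≈ 1,242.6101.
Then 4 years at 8.6%: 1,242.6101 × 1.410177879 ≈ 1,752.3012.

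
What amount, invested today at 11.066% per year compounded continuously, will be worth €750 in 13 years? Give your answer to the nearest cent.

P = A·e^(−rt) = 750·e^(−1.43858).
e^(−1.43858) ≈ 0.237264435, so P ≈ 177.9483.

€177.95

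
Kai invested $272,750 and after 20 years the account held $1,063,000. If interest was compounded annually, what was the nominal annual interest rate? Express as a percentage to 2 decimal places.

The 20-period growth factor is 1,063,000/272,750 = 3.89734.
r = 3.89734^(1/20) − 1 ≈ 0.0703811, i.e. 7.03811%.

7.04%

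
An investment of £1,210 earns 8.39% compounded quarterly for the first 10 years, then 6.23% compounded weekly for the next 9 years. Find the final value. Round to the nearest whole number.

£4,861

Phase 1: 1,210·(1 + 0.020975)^40 ≈ 2,775.8097.
Phase 2: 2,775.8097·(1 + 0.0623/52)^468 ≈ 4,861.3048.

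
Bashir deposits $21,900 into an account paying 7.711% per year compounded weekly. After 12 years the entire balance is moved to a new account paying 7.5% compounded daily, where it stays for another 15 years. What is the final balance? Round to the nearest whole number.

$170,035

After 12 years at 7.711%: 21,900 × 2.52094695339 ≈ 55,208.7383.
Then 15 years at 7.5%: 55,208.7383 × 3.07986090003 ≈ 170,035.2344.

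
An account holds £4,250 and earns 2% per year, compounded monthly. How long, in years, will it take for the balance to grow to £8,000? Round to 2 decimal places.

(1 + 0.00166667)^(12t) = 8,000/4,250 = 1.8824.
12t·ln(1 + 0.00166667) = ln(1.8824); 12t = 0.63252/0.00166528 ≈ 379.8297.
t ≈ 31.6525 years.

31.65 years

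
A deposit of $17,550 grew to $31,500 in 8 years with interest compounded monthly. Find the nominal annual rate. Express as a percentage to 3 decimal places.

7.334%

(1 + r/12)^96 = 31,500/17,550 = 1.79487.
1 + r/12 = 1.79487^(1/96) ≈ 1.006112, so r/12 ≈ 0.00611166.
r ≈ 12·0.00611166 = 7.33399%.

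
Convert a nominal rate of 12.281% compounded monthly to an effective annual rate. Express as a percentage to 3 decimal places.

EAR = (1 + 12.281%/12)^12 − 1 = (1 + 0.0102342)^12 − 1.
(1 + 0.0102342)^12 ≈ 1.129964, so EAR ≈ 12.99641%.

12.996%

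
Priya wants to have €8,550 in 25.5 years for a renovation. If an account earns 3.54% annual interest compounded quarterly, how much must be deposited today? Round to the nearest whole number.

Growth factor = (1 + 0.00885)^102 ≈ 2.456478854.
P = 8,550/2.456478854 ≈ 3,480.5917.

€3,481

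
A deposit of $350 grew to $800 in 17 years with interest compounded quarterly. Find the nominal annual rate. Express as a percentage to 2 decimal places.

4.89%

(1 + r/4)^68 = 800/350 = 2.28571.
1 + r/4 = 2.28571^(1/68) ≈ 1.012231, so r/4 ≈ 0.0122312.
r ≈ 4·0.0122312 = 4.89249%.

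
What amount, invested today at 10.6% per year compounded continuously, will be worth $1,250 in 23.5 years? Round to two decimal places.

P = A·e^(−rt) = 1,250·e^(−2.491).
e^(−2.491) ≈ 0.08282709805, so P ≈ 103.5339.

$103.53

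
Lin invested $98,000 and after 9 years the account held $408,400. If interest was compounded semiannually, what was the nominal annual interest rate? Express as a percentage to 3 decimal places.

The 18-period growth factor is 408,400/98,000 = 4.16735.
r/2 = 4.16735^(1/18) − 1 ≈ 0.0825218, so r ≈ 2·0.0825218 = 16.50436%.

16.504%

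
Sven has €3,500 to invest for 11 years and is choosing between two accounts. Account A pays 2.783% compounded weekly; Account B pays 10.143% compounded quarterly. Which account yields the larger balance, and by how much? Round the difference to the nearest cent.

A: (1 + 0.02783/52)^572 ≈ 1.358047641, so 3,500 × 1.358047641 ≈ 4,753.1667.
B: (1 + 0.0253575)^44 ≈ 3.0096344308, so 3,500 × 3.0096344308 ≈ 10,533.7205.
Difference ≈ 5,780.5538 in favor of B.

Account B, by €5,780.55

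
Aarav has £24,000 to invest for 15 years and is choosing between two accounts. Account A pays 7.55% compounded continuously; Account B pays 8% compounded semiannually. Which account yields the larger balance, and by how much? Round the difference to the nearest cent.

Account B, by £3,359.81

A: e^(0.0755·15) = e^1.1325 ≈ 3.1034053234, so 24,000 × 3.1034053234 ≈ 74,481.7278.
B: (1 + 0.04)^30 ≈ 3.24339751, so 24,000 × 3.24339751 ≈ 77,841.5402.
Difference ≈ 3,359.8125 in favor of B.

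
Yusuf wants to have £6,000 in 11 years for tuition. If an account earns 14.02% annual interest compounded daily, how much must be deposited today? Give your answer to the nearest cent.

£1,283.84

Periodic rate = 14.02%/365 = 0.00038411; 4015 periods.
P = 6,000/(1 + 0.1402/365)^4015 ≈ 6,000/4.673479592 ≈ 1,283.8400.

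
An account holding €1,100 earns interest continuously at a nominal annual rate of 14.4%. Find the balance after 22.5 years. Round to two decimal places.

€28,087.09

A = P·e^(rt) = 1,100·e^(0.144·22.5) = 1,100·e^3.24.
e^3.24 ≈ 25.533721747, so A ≈ 28,087.0939.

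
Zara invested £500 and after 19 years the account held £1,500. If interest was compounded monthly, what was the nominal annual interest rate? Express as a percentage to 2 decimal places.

5.80%

The 228-period growth factor is 1,500/500 = 3.
r/12 = 3^(1/228) − 1 ≈ 0.0048301, so r ≈ 12·0.0048301 = 5.79612%.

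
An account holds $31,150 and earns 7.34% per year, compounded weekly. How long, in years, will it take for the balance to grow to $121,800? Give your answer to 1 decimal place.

18.6 years

We need (1 + 0.00141154)^(52t) = 3.9101, so 52t = ln 3.9101 / ln 1.001412 ≈ 966.6958.
t ≈ 966.6958/52 = 18.5903 years.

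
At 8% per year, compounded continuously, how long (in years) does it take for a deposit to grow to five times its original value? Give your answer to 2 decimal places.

20.12 years

e^(0.08t) = 5, so 0.08t = ln 5 ≈ 1.6094.
t ≈ 1.6094/0.08 ≈ 20.1180.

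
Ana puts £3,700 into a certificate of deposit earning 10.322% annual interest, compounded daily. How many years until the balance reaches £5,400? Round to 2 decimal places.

3.66 years

(1 + 0.000282795)^(365t) = 5,400/3,700 = 1.4595.
365t·ln(1 + 0.000282795) = ln(1.4595); 365t = 0.37807/0.000282755 ≈ 1337.0824.
t ≈ 3.6632 years.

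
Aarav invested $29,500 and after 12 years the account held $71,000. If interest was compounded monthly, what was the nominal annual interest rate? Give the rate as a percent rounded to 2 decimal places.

7.34%

The 144-period growth factor is 71,000/29,500 = 2.40678.
r/12 = 2.40678^(1/144) − 1 ≈ 0.00611787, so r ≈ 12·0.00611787 = 7.34145%.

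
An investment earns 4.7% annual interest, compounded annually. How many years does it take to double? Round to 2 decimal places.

15.09 years

(1 + 0.047)^t = 2.
t = ln 2 / ln(1 + 0.047) ≈ 0.69315/0.0459289 ≈ 15.0917.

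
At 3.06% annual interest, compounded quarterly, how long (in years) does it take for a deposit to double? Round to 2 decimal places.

(1 + 0.00765)^(4t) = 2.
4t = ln 2 / ln(1 + 0.00765) ≈ 0.69315/0.00762089 ≈ 90.9536.
t ≈ 22.7384.

22.74 years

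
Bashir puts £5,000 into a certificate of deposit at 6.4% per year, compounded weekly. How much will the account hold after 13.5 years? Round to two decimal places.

£11,856.86

Periodic rate = 6.4%/52 = 0.00123077; periods = 52·13.5 = 702.
A = 5,000·(1 + 0.064/52)^702 ≈ 5,000·2.3713721256 ≈ 11,856.8606.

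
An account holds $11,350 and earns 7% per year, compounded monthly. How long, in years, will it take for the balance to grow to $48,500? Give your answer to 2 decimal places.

20.81 years

We need (1 + 0.00583333)^(12t) = 4.2731, so 12t = ln 4.2731 / ln 1.005833 ≈ 249.6991.
t ≈ 249.6991/12 = 20.8083 years.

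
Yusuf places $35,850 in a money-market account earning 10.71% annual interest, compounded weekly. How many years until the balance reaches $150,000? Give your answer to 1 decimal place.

We need (1 + 0.00205962)^(52t) = 4.1841, so 52t = ln 4.1841 / ln 1.00206 ≈ 695.6470.
t ≈ 695.6470/52 = 13.3778 years.

13.4 years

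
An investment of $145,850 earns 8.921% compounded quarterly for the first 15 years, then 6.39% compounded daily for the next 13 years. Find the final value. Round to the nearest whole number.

Phase 1: 145,850·(1 + 0.0223025)^60 ≈ 547,862.7892.
Phase 2: 547,862.7892·(1 + 0.0639/365)^4745 ≈ 1,257,212.3958.

$1,257,212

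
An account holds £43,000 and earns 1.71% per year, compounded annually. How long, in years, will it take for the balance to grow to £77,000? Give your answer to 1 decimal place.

(1 + 0.0171)^t = 77,000/43,000 = 1.7907.
t·ln(1 + 0.0171) = ln(1.7907); t = 0.58261/0.0169554 ≈ 34.3610.

34.4 years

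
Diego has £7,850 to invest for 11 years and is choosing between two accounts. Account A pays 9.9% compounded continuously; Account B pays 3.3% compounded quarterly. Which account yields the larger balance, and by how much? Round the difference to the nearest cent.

A: e^(0.099·11) = e^1.089 ≈ 2.9713012851, so 7,850 × 2.9713012851 ≈ 23,324.7151.
B: (1 + 0.00825)^44 ≈ 1.4354965395, so 7,850 × 1.4354965395 ≈ 11,268.6478.
Difference ≈ 12,056.0673 in favor of A.

Account A, by £12,056.07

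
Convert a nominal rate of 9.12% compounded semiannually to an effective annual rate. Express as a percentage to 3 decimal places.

EAR = (1 + 9.12%/2)^2 − 1 = (1 + 0.0456)^2 − 1.
(1 + 0.0456)^2 ≈ 1.093279, so EAR ≈ 9.32794%.

9.328%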